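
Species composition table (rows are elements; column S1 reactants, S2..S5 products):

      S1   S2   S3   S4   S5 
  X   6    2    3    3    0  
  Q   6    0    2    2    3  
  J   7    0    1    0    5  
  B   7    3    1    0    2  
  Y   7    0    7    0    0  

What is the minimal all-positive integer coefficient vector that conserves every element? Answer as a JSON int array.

X: 5·6 = 30 | 6·2+5·3+1·3+6·0 = 30
Q: 5·6 = 30 | 6·0+5·2+1·2+6·3 = 30
J: 5·7 = 35 | 6·0+5·1+1·0+6·5 = 35
B: 5·7 = 35 | 6·3+5·1+1·0+6·2 = 35
Y: 5·7 = 35 | 6·0+5·7+1·0+6·0 = 35
gcd(5,6,5,1,6) = 1

Coefficients: [5, 6, 5, 1, 6]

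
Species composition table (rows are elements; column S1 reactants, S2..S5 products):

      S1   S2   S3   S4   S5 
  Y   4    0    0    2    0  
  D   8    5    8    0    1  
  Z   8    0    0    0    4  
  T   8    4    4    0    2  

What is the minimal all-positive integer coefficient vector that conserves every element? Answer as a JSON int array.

Coefficients: [3, 2, 1, 6, 6]

Y: 3·4 = 12 | 2·0+1·0+6·2+6·0 = 12
D: 3·8 = 24 | 2·5+1·8+6·0+6·1 = 24
Z: 3·8 = 24 | 2·0+1·0+6·0+6·4 = 24
T: 3·8 = 24 | 2·4+1·4+6·0+6·2 = 24
gcd(3,2,1,6,6) = 1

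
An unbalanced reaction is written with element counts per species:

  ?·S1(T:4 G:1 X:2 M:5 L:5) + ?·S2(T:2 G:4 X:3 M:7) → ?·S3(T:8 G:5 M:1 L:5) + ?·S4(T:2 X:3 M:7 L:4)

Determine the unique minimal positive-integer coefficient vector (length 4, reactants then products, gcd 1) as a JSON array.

T: 6·4+1·2 = 26 | 2·8+5·2 = 26
G: 6·1+1·4 = 10 | 2·5+5·0 = 10
X: 6·2+1·3 = 15 | 2·0+5·3 = 15
M: 6·5+1·7 = 37 | 2·1+5·7 = 37
L: 6·5+1·0 = 30 | 2·5+5·4 = 30
gcd(6,1,2,5) = 1

Coefficients: [6, 1, 2, 5]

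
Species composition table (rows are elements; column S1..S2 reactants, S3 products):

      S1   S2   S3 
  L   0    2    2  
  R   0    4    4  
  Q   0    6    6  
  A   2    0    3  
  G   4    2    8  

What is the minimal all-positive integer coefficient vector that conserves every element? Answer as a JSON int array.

Coefficients: [3, 2, 2]

L: 3·0+2·2 = 4 | 2·2 = 4
R: 3·0+2·4 = 8 | 2·4 = 8
Q: 3·0+2·6 = 12 | 2·6 = 12
A: 3·2+2·0 = 6 | 2·3 = 6
G: 3·4+2·2 = 16 | 2·8 = 16
gcd(3,2,2) = 1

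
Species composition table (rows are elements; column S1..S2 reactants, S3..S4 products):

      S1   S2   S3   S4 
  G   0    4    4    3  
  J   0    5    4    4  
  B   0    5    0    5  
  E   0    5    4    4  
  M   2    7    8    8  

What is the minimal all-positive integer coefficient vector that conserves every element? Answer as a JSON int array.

G: 6·0+4·4 = 16 | 1·4+4·3 = 16
J: 6·0+4·5 = 20 | 1·4+4·4 = 20
B: 6·0+4·5 = 20 | 1·0+4·5 = 20
E: 6·0+4·5 = 20 | 1·4+4·4 = 20
M: 6·2+4·7 = 40 | 1·8+4·8 = 40
gcd(6,4,1,4) = 1

Coefficients: [6, 4, 1, 4]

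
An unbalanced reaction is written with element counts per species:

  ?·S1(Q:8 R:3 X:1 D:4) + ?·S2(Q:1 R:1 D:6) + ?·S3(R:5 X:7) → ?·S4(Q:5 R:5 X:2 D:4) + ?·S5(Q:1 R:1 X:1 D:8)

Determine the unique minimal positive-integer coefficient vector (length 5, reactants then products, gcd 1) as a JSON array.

Q: 1·8+6·1+1·0 = 14 | 2·5+4·1 = 14
R: 1·3+6·1+1·5 = 14 | 2·5+4·1 = 14
X: 1·1+6·0+1·7 = 8 | 2·2+4·1 = 8
D: 1·4+6·6+1·0 = 40 | 2·4+4·8 = 40
gcd(1,6,1,2,4) = 1

Coefficients: [1, 6, 1, 2, 4]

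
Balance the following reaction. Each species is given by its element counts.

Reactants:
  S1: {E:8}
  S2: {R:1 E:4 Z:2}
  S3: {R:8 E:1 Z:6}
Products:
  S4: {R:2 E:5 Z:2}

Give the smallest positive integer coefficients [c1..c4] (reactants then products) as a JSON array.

Coefficients: [2, 2, 1, 5]

R: 2·0+2·1+1·8 = 10 | 5·2 = 10
E: 2·8+2·4+1·1 = 25 | 5·5 = 25
Z: 2·0+2·2+1·6 = 10 | 5·2 = 10
gcd(2,2,1,5) = 1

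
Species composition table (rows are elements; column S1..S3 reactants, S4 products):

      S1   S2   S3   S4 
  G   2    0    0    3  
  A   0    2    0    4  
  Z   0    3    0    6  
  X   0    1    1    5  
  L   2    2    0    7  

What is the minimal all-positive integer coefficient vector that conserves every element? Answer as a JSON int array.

G: 3·2+4·0+6·0 = 6 | 2·3 = 6
A: 3·0+4·2+6·0 = 8 | 2·4 = 8
Z: 3·0+4·3+6·0 = 12 | 2·6 = 12
X: 3·0+4·1+6·1 = 10 | 2·5 = 10
L: 3·2+4·2+6·0 = 14 | 2·7 = 14
gcd(3,4,6,2) = 1

Coefficients: [3, 4, 6, 2]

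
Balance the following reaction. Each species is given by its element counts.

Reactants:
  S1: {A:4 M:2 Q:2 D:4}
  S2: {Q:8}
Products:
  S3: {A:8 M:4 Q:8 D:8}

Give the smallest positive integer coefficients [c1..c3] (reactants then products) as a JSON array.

A: 4·4+1·0 = 16 | 2·8 = 16
M: 4·2+1·0 = 8 | 2·4 = 8
Q: 4·2+1·8 = 16 | 2·8 = 16
D: 4·4+1·0 = 16 | 2·8 = 16
gcd(4,1,2) = 1

Coefficients: [4, 1, 2]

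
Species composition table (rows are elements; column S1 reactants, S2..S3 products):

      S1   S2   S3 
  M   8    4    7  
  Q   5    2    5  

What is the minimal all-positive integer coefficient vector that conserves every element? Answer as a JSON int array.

Coefficients: [6, 5, 4]

M: 6·8 = 48 | 5·4+4·7 = 48
Q: 6·5 = 30 | 5·2+4·5 = 30
gcd(6,5,4) = 1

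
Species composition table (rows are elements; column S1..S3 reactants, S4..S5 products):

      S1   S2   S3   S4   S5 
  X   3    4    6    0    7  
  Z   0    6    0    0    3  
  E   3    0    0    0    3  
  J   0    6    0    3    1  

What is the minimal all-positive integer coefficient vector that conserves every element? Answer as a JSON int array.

Coefficients: [6, 3, 2, 4, 6]

X: 6·3+3·4+2·6 = 42 | 4·0+6·7 = 42
Z: 6·0+3·6+2·0 = 18 | 4·0+6·3 = 18
E: 6·3+3·0+2·0 = 18 | 4·0+6·3 = 18
J: 6·0+3·6+2·0 = 18 | 4·3+6·1 = 18
gcd(6,3,2,4,6) = 1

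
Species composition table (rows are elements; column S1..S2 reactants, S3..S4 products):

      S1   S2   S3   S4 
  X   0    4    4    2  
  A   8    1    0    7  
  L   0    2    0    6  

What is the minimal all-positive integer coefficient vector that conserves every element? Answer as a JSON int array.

X: 1·0+6·4 = 24 | 5·4+2·2 = 24
A: 1·8+6·1 = 14 | 5·0+2·7 = 14
L: 1·0+6·2 = 12 | 5·0+2·6 = 12
gcd(1,6,5,2) = 1

Coefficients: [1, 6, 5, 2]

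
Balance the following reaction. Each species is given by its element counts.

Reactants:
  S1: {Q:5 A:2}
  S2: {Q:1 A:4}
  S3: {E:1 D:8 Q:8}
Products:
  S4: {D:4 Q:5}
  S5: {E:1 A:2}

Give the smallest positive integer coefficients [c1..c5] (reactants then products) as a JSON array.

Coefficients: [1, 1, 3, 6, 3]

E: 1·0+1·0+3·1 = 3 | 6·0+3·1 = 3
D: 1·0+1·0+3·8 = 24 | 6·4+3·0 = 24
Q: 1·5+1·1+3·8 = 30 | 6·5+3·0 = 30
A: 1·2+1·4+3·0 = 6 | 6·0+3·2 = 6
gcd(1,1,3,6,3) = 1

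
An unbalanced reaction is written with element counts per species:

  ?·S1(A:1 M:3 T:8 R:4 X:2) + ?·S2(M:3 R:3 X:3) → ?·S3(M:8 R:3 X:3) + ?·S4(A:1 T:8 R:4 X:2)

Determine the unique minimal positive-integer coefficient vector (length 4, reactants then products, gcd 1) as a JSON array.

Coefficients: [5, 3, 3, 5]

A: 5·1+3·0 = 5 | 3·0+5·1 = 5
M: 5·3+3·3 = 24 | 3·8+5·0 = 24
T: 5·8+3·0 = 40 | 3·0+5·8 = 40
R: 5·4+3·3 = 29 | 3·3+5·4 = 29
X: 5·2+3·3 = 19 | 3·3+5·2 = 19
gcd(5,3,3,5) = 1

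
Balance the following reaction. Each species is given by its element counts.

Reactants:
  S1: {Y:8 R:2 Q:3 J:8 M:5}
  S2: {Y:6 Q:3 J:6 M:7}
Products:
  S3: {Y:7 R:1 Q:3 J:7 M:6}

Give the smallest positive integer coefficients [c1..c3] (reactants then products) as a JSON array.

Coefficients: [1, 1, 2]

Y: 1·8+1·6 = 14 | 2·7 = 14
R: 1·2+1·0 = 2 | 2·1 = 2
Q: 1·3+1·3 = 6 | 2·3 = 6
J: 1·8+1·6 = 14 | 2·7 = 14
M: 1·5+1·7 = 12 | 2·6 = 12
gcd(1,1,2) = 1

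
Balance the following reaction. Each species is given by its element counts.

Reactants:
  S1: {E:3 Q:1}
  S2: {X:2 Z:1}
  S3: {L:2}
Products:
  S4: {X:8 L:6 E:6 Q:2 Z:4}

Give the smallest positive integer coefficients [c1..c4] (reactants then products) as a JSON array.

Coefficients: [2, 4, 3, 1]

X: 2·0+4·2+3·0 = 8 | 1·8 = 8
L: 2·0+4·0+3·2 = 6 | 1·6 = 6
E: 2·3+4·0+3·0 = 6 | 1·6 = 6
Q: 2·1+4·0+3·0 = 2 | 1·2 = 2
Z: 2·0+4·1+3·0 = 4 | 1·4 = 4
gcd(2,4,3,1) = 1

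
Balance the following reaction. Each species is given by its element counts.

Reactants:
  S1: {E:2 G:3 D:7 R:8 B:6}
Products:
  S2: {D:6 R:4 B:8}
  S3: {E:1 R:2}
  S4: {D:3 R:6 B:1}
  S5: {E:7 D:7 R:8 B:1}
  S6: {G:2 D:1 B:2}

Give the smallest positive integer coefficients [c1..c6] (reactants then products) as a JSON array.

E: 4·2 = 8 | 1·0+1·1+3·0+1·7+6·0 = 8
G: 4·3 = 12 | 1·0+1·0+3·0+1·0+6·2 = 12
D: 4·7 = 28 | 1·6+1·0+3·3+1·7+6·1 = 28
R: 4·8 = 32 | 1·4+1·2+3·6+1·8+6·0 = 32
B: 4·6 = 24 | 1·8+1·0+3·1+1·1+6·2 = 24
gcd(4,1,1,3,1,6) = 1

Coefficients: [4, 1, 1, 3, 1, 6]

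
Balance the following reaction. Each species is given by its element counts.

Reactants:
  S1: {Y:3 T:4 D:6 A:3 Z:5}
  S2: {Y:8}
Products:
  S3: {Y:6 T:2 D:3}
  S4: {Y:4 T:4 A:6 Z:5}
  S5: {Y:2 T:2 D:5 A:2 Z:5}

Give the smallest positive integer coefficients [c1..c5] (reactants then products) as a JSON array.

Coefficients: [4, 2, 3, 1, 3]

Y: 4·3+2·8 = 28 | 3·6+1·4+3·2 = 28
T: 4·4+2·0 = 16 | 3·2+1·4+3·2 = 16
D: 4·6+2·0 = 24 | 3·3+1·0+3·5 = 24
A: 4·3+2·0 = 12 | 3·0+1·6+3·2 = 12
Z: 4·5+2·0 = 20 | 3·0+1·5+3·5 = 20
gcd(4,2,3,1,3) = 1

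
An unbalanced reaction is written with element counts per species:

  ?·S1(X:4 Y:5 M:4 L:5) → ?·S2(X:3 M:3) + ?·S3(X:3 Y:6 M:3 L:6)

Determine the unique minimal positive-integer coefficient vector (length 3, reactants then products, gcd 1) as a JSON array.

X: 6·4 = 24 | 3·3+5·3 = 24
Y: 6·5 = 30 | 3·0+5·6 = 30
M: 6·4 = 24 | 3·3+5·3 = 24
L: 6·5 = 30 | 3·0+5·6 = 30
gcd(6,3,5) = 1

Coefficients: [6, 3, 5]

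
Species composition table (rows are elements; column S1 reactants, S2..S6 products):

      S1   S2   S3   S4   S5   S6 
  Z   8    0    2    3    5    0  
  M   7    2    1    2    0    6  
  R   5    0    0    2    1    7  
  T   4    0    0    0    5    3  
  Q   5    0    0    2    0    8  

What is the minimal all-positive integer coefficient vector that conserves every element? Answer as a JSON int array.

Coefficients: [2, 1, 4, 1, 1, 1]

Z: 2·8 = 16 | 1·0+4·2+1·3+1·5+1·0 = 16
M: 2·7 = 14 | 1·2+4·1+1·2+1·0+1·6 = 14
R: 2·5 = 10 | 1·0+4·0+1·2+1·1+1·7 = 10
T: 2·4 = 8 | 1·0+4·0+1·0+1·5+1·3 = 8
Q: 2·5 = 10 | 1·0+4·0+1·2+1·0+1·8 = 10
gcd(2,1,4,1,1,1) = 1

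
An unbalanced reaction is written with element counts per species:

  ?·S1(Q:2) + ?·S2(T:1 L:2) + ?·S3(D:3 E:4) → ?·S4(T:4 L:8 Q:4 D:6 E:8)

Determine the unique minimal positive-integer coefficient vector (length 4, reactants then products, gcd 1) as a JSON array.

Coefficients: [2, 4, 2, 1]

T: 2·0+4·1+2·0 = 4 | 1·4 = 4
L: 2·0+4·2+2·0 = 8 | 1·8 = 8
Q: 2·2+4·0+2·0 = 4 | 1·4 = 4
D: 2·0+4·0+2·3 = 6 | 1·6 = 6
E: 2·0+4·0+2·4 = 8 | 1·8 = 8
gcd(2,4,2,1) = 1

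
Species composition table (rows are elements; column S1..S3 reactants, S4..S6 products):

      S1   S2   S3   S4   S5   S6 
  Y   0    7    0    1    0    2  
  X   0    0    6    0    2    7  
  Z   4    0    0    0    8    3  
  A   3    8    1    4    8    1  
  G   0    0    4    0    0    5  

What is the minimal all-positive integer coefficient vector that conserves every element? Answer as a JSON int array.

Coefficients: [5, 2, 5, 6, 1, 4]

Y: 5·0+2·7+5·0 = 14 | 6·1+1·0+4·2 = 14
X: 5·0+2·0+5·6 = 30 | 6·0+1·2+4·7 = 30
Z: 5·4+2·0+5·0 = 20 | 6·0+1·8+4·3 = 20
A: 5·3+2·8+5·1 = 36 | 6·4+1·8+4·1 = 36
G: 5·0+2·0+5·4 = 20 | 6·0+1·0+4·5 = 20
gcd(5,2,5,6,1,4) = 1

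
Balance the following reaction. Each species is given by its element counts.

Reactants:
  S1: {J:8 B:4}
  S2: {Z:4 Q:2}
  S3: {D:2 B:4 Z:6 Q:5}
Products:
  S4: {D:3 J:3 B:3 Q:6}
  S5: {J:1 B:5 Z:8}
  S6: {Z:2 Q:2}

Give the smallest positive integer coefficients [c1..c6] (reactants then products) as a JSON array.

Coefficients: [2, 1, 6, 4, 4, 4]

D: 2·0+1·0+6·2 = 12 | 4·3+4·0+4·0 = 12
J: 2·8+1·0+6·0 = 16 | 4·3+4·1+4·0 = 16
B: 2·4+1·0+6·4 = 32 | 4·3+4·5+4·0 = 32
Z: 2·0+1·4+6·6 = 40 | 4·0+4·8+4·2 = 40
Q: 2·0+1·2+6·5 = 32 | 4·6+4·0+4·2 = 32
gcd(2,1,6,4,4,4) = 1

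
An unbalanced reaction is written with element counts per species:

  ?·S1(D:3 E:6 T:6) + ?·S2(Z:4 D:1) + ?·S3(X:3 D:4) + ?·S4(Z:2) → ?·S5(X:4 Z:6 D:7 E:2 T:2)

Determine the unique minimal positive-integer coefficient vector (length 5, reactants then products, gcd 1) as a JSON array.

Coefficients: [1, 2, 4, 5, 3]

X: 1·0+2·0+4·3+5·0 = 12 | 3·4 = 12
Z: 1·0+2·4+4·0+5·2 = 18 | 3·6 = 18
D: 1·3+2·1+4·4+5·0 = 21 | 3·7 = 21
E: 1·6+2·0+4·0+5·0 = 6 | 3·2 = 6
T: 1·6+2·0+4·0+5·0 = 6 | 3·2 = 6
gcd(1,2,4,5,3) = 1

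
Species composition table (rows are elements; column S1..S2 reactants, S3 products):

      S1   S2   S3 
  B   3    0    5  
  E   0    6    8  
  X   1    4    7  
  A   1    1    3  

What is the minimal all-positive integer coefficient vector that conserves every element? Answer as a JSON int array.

Coefficients: [5, 4, 3]

B: 5·3+4·0 = 15 | 3·5 = 15
E: 5·0+4·6 = 24 | 3·8 = 24
X: 5·1+4·4 = 21 | 3·7 = 21
A: 5·1+4·1 = 9 | 3·3 = 9
gcd(5,4,3) = 1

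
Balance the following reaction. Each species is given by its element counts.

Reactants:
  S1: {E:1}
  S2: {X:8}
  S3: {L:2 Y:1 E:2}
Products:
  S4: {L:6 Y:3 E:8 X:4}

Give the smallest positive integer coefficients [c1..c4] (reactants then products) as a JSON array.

L: 4·0+1·0+6·2 = 12 | 2·6 = 12
Y: 4·0+1·0+6·1 = 6 | 2·3 = 6
E: 4·1+1·0+6·2 = 16 | 2·8 = 16
X: 4·0+1·8+6·0 = 8 | 2·4 = 8
gcd(4,1,6,2) = 1

Coefficients: [4, 1, 6, 2]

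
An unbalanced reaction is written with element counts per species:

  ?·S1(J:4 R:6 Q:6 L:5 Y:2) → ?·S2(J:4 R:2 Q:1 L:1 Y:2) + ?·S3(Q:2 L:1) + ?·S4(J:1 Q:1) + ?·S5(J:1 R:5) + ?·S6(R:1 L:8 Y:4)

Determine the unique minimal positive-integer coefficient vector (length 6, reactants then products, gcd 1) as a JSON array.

J: 3·4 = 12 | 1·4+6·0+5·1+3·1+1·0 = 12
R: 3·6 = 18 | 1·2+6·0+5·0+3·5+1·1 = 18
Q: 3·6 = 18 | 1·1+6·2+5·1+3·0+1·0 = 18
L: 3·5 = 15 | 1·1+6·1+5·0+3·0+1·8 = 15
Y: 3·2 = 6 | 1·2+6·0+5·0+3·0+1·4 = 6
gcd(3,1,6,5,3,1) = 1

Coefficients: [3, 1, 6, 5, 3, 1]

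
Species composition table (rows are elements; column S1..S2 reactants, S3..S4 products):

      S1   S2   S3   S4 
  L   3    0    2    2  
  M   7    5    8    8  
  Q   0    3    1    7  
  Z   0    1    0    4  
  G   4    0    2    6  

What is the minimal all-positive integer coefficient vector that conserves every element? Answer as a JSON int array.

L: 4·3+4·0 = 12 | 5·2+1·2 = 12
M: 4·7+4·5 = 48 | 5·8+1·8 = 48
Q: 4·0+4·3 = 12 | 5·1+1·7 = 12
Z: 4·0+4·1 = 4 | 5·0+1·4 = 4
G: 4·4+4·0 = 16 | 5·2+1·6 = 16
gcd(4,4,5,1) = 1

Coefficients: [4, 4, 5, 1]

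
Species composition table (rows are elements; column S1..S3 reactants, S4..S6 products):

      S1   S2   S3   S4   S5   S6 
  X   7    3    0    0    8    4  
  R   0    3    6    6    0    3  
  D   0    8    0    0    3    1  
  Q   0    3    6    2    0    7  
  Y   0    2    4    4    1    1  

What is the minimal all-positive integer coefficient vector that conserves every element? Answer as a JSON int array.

X: 6·7+2·3+5·0 = 48 | 4·0+4·8+4·4 = 48
R: 6·0+2·3+5·6 = 36 | 4·6+4·0+4·3 = 36
D: 6·0+2·8+5·0 = 16 | 4·0+4·3+4·1 = 16
Q: 6·0+2·3+5·6 = 36 | 4·2+4·0+4·7 = 36
Y: 6·0+2·2+5·4 = 24 | 4·4+4·1+4·1 = 24
gcd(6,2,5,4,4,4) = 1

Coefficients: [6, 2, 5, 4, 4, 4]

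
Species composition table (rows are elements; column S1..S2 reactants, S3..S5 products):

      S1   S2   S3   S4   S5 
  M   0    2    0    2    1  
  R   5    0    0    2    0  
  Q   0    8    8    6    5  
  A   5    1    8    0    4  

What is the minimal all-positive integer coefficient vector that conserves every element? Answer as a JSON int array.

Coefficients: [2, 6, 1, 5, 2]

M: 2·0+6·2 = 12 | 1·0+5·2+2·1 = 12
R: 2·5+6·0 = 10 | 1·0+5·2+2·0 = 10
Q: 2·0+6·8 = 48 | 1·8+5·6+2·5 = 48
A: 2·5+6·1 = 16 | 1·8+5·0+2·4 = 16
gcd(2,6,1,5,2) = 1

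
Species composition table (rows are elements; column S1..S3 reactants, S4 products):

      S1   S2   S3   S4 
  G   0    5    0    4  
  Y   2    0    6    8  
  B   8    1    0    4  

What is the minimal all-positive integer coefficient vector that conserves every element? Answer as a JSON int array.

G: 2·0+4·5+6·0 = 20 | 5·4 = 20
Y: 2·2+4·0+6·6 = 40 | 5·8 = 40
B: 2·8+4·1+6·0 = 20 | 5·4 = 20
gcd(2,4,6,5) = 1

Coefficients: [2, 4, 6, 5]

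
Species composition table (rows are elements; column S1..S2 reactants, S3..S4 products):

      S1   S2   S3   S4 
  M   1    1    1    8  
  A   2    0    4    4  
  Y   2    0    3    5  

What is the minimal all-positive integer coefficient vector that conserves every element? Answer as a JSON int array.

Coefficients: [4, 5, 1, 1]

M: 4·1+5·1 = 9 | 1·1+1·8 = 9
A: 4·2+5·0 = 8 | 1·4+1·4 = 8
Y: 4·2+5·0 = 8 | 1·3+1·5 = 8
gcd(4,5,1,1) = 1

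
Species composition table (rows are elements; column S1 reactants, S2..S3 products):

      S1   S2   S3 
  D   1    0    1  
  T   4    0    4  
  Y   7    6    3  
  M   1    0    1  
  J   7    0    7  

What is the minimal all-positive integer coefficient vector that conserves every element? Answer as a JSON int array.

D: 3·1 = 3 | 2·0+3·1 = 3
T: 3·4 = 12 | 2·0+3·4 = 12
Y: 3·7 = 21 | 2·6+3·3 = 21
M: 3·1 = 3 | 2·0+3·1 = 3
J: 3·7 = 21 | 2·0+3·7 = 21
gcd(3,2,3) = 1

Coefficients: [3, 2, 3]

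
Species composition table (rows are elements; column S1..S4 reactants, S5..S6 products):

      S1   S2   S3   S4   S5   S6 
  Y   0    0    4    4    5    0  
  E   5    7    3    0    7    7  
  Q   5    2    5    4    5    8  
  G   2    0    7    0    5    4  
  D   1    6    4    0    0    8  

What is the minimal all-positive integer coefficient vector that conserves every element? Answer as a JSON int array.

Coefficients: [6, 3, 4, 1, 4, 5]

Y: 6·0+3·0+4·4+1·4 = 20 | 4·5+5·0 = 20
E: 6·5+3·7+4·3+1·0 = 63 | 4·7+5·7 = 63
Q: 6·5+3·2+4·5+1·4 = 60 | 4·5+5·8 = 60
G: 6·2+3·0+4·7+1·0 = 40 | 4·5+5·4 = 40
D: 6·1+3·6+4·4+1·0 = 40 | 4·0+5·8 = 40
gcd(6,3,4,1,4,5) = 1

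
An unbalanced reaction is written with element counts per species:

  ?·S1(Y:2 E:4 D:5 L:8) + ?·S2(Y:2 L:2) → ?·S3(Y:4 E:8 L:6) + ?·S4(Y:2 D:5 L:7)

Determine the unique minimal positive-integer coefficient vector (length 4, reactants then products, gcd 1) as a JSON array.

Y: 2·2+2·2 = 8 | 1·4+2·2 = 8
E: 2·4+2·0 = 8 | 1·8+2·0 = 8
D: 2·5+2·0 = 10 | 1·0+2·5 = 10
L: 2·8+2·2 = 20 | 1·6+2·7 = 20
gcd(2,2,1,2) = 1

Coefficients: [2, 2, 1, 2]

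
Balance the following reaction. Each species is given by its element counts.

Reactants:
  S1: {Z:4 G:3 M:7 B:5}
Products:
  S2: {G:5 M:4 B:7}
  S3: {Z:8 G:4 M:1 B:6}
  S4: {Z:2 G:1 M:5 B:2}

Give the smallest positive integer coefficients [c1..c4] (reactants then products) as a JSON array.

Coefficients: [5, 1, 1, 6]

Z: 5·4 = 20 | 1·0+1·8+6·2 = 20
G: 5·3 = 15 | 1·5+1·4+6·1 = 15
M: 5·7 = 35 | 1·4+1·1+6·5 = 35
B: 5·5 = 25 | 1·7+1·6+6·2 = 25
gcd(5,1,1,6) = 1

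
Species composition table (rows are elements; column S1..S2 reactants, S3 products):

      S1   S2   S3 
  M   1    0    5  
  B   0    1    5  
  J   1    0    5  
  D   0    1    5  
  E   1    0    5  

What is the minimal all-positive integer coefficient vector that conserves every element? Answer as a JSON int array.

Coefficients: [5, 5, 1]

M: 5·1+5·0 = 5 | 1·5 = 5
B: 5·0+5·1 = 5 | 1·5 = 5
J: 5·1+5·0 = 5 | 1·5 = 5
D: 5·0+5·1 = 5 | 1·5 = 5
E: 5·1+5·0 = 5 | 1·5 = 5
gcd(5,5,1) = 1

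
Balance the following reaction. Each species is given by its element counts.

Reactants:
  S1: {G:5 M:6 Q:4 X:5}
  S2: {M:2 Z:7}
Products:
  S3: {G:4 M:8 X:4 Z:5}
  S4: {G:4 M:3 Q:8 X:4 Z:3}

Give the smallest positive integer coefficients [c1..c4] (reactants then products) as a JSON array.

Coefficients: [4, 3, 3, 2]

G: 4·5+3·0 = 20 | 3·4+2·4 = 20
M: 4·6+3·2 = 30 | 3·8+2·3 = 30
Q: 4·4+3·0 = 16 | 3·0+2·8 = 16
X: 4·5+3·0 = 20 | 3·4+2·4 = 20
Z: 4·0+3·7 = 21 | 3·5+2·3 = 21
gcd(4,3,3,2) = 1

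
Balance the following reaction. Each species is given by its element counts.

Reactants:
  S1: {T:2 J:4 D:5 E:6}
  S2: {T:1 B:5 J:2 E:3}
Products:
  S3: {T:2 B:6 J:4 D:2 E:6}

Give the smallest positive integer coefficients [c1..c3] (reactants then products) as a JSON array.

Coefficients: [2, 6, 5]

T: 2·2+6·1 = 10 | 5·2 = 10
B: 2·0+6·5 = 30 | 5·6 = 30
J: 2·4+6·2 = 20 | 5·4 = 20
D: 2·5+6·0 = 10 | 5·2 = 10
E: 2·6+6·3 = 30 | 5·6 = 30
gcd(2,6,5) = 1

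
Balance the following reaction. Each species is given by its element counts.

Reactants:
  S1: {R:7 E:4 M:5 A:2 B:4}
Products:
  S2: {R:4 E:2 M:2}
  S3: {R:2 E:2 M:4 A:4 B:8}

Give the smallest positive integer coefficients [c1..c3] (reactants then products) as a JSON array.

R: 2·7 = 14 | 3·4+1·2 = 14
E: 2·4 = 8 | 3·2+1·2 = 8
M: 2·5 = 10 | 3·2+1·4 = 10
A: 2·2 = 4 | 3·0+1·4 = 4
B: 2·4 = 8 | 3·0+1·8 = 8
gcd(2,3,1) = 1

Coefficients: [2, 3, 1]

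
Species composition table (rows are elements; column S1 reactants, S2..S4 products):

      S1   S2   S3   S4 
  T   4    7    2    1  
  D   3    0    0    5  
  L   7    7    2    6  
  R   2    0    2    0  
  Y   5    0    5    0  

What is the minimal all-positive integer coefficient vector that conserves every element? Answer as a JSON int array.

Coefficients: [5, 1, 5, 3]

T: 5·4 = 20 | 1·7+5·2+3·1 = 20
D: 5·3 = 15 | 1·0+5·0+3·5 = 15
L: 5·7 = 35 | 1·7+5·2+3·6 = 35
R: 5·2 = 10 | 1·0+5·2+3·0 = 10
Y: 5·5 = 25 | 1·0+5·5+3·0 = 25
gcd(5,1,5,3) = 1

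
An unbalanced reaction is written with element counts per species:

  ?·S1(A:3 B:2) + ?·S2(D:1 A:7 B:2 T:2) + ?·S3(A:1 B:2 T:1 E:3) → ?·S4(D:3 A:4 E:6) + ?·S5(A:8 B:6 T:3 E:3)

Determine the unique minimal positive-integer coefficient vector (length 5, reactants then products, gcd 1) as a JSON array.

D: 3·0+3·1+6·0 = 3 | 1·3+4·0 = 3
A: 3·3+3·7+6·1 = 36 | 1·4+4·8 = 36
B: 3·2+3·2+6·2 = 24 | 1·0+4·6 = 24
T: 3·0+3·2+6·1 = 12 | 1·0+4·3 = 12
E: 3·0+3·0+6·3 = 18 | 1·6+4·3 = 18
gcd(3,3,6,1,4) = 1

Coefficients: [3, 3, 6, 1, 4]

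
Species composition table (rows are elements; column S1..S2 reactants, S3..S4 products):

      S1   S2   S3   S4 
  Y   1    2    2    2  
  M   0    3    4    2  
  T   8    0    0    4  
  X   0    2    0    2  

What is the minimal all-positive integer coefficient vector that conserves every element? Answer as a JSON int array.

Coefficients: [2, 4, 1, 4]

Y: 2·1+4·2 = 10 | 1·2+4·2 = 10
M: 2·0+4·3 = 12 | 1·4+4·2 = 12
T: 2·8+4·0 = 16 | 1·0+4·4 = 16
X: 2·0+4·2 = 8 | 1·0+4·2 = 8
gcd(2,4,1,4) = 1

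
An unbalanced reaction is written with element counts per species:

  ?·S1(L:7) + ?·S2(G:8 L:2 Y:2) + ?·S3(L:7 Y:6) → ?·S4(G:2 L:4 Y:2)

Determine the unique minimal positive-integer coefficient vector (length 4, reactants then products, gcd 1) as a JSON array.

Coefficients: [1, 1, 1, 4]

G: 1·0+1·8+1·0 = 8 | 4·2 = 8
L: 1·7+1·2+1·7 = 16 | 4·4 = 16
Y: 1·0+1·2+1·6 = 8 | 4·2 = 8
gcd(1,1,1,4) = 1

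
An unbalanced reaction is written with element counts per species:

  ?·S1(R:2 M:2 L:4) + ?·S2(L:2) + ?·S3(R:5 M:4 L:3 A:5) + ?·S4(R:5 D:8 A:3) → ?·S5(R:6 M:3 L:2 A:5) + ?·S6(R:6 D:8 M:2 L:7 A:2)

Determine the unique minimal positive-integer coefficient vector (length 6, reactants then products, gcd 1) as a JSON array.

Coefficients: [6, 6, 1, 5, 2, 5]

R: 6·2+6·0+1·5+5·5 = 42 | 2·6+5·6 = 42
D: 6·0+6·0+1·0+5·8 = 40 | 2·0+5·8 = 40
M: 6·2+6·0+1·4+5·0 = 16 | 2·3+5·2 = 16
L: 6·4+6·2+1·3+5·0 = 39 | 2·2+5·7 = 39
A: 6·0+6·0+1·5+5·3 = 20 | 2·5+5·2 = 20
gcd(6,6,1,5,2,5) = 1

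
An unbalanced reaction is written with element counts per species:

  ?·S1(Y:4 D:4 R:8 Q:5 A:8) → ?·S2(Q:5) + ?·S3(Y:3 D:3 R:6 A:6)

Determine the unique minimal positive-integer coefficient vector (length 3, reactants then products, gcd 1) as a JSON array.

Y: 3·4 = 12 | 3·0+4·3 = 12
D: 3·4 = 12 | 3·0+4·3 = 12
R: 3·8 = 24 | 3·0+4·6 = 24
Q: 3·5 = 15 | 3·5+4·0 = 15
A: 3·8 = 24 | 3·0+4·6 = 24
gcd(3,3,4) = 1

Coefficients: [3, 3, 4]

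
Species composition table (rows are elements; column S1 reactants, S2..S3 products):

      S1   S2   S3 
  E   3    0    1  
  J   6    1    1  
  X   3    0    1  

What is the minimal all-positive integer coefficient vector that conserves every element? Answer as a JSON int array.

Coefficients: [1, 3, 3]

E: 1·3 = 3 | 3·0+3·1 = 3
J: 1·6 = 6 | 3·1+3·1 = 6
X: 1·3 = 3 | 3·0+3·1 = 3
gcd(1,3,3) = 1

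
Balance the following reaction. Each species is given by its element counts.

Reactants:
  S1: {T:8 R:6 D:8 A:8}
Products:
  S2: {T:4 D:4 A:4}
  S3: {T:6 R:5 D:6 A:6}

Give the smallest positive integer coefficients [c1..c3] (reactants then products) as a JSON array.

Coefficients: [5, 1, 6]

T: 5·8 = 40 | 1·4+6·6 = 40
R: 5·6 = 30 | 1·0+6·5 = 30
D: 5·8 = 40 | 1·4+6·6 = 40
A: 5·8 = 40 | 1·4+6·6 = 40
gcd(5,1,6) = 1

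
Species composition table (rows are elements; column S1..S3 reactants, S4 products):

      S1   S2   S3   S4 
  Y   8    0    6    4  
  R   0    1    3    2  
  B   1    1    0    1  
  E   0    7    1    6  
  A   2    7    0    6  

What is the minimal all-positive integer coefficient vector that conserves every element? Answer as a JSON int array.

Coefficients: [1, 4, 2, 5]

Y: 1·8+4·0+2·6 = 20 | 5·4 = 20
R: 1·0+4·1+2·3 = 10 | 5·2 = 10
B: 1·1+4·1+2·0 = 5 | 5·1 = 5
E: 1·0+4·7+2·1 = 30 | 5·6 = 30
A: 1·2+4·7+2·0 = 30 | 5·6 = 30
gcd(1,4,2,5) = 1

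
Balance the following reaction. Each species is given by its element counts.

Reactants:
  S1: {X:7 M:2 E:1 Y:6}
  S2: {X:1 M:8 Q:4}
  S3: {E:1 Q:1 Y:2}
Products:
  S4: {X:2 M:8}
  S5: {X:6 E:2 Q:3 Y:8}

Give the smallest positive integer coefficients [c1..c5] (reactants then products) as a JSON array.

Coefficients: [4, 2, 4, 3, 4]

X: 4·7+2·1+4·0 = 30 | 3·2+4·6 = 30
M: 4·2+2·8+4·0 = 24 | 3·8+4·0 = 24
E: 4·1+2·0+4·1 = 8 | 3·0+4·2 = 8
Q: 4·0+2·4+4·1 = 12 | 3·0+4·3 = 12
Y: 4·6+2·0+4·2 = 32 | 3·0+4·8 = 32
gcd(4,2,4,3,4) = 1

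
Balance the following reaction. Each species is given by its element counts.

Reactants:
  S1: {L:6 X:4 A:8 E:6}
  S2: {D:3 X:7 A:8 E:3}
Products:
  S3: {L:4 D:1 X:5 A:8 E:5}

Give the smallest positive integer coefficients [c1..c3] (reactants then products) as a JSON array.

L: 2·6+1·0 = 12 | 3·4 = 12
D: 2·0+1·3 = 3 | 3·1 = 3
X: 2·4+1·7 = 15 | 3·5 = 15
A: 2·8+1·8 = 24 | 3·8 = 24
E: 2·6+1·3 = 15 | 3·5 = 15
gcd(2,1,3) = 1

Coefficients: [2, 1, 3]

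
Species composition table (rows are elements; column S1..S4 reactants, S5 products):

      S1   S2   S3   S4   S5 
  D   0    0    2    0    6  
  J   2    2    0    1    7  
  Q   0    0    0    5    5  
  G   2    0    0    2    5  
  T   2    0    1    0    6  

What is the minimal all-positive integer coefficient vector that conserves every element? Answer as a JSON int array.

Coefficients: [3, 3, 6, 2, 2]

D: 3·0+3·0+6·2+2·0 = 12 | 2·6 = 12
J: 3·2+3·2+6·0+2·1 = 14 | 2·7 = 14
Q: 3·0+3·0+6·0+2·5 = 10 | 2·5 = 10
G: 3·2+3·0+6·0+2·2 = 10 | 2·5 = 10
T: 3·2+3·0+6·1+2·0 = 12 | 2·6 = 12
gcd(3,3,6,2,2) = 1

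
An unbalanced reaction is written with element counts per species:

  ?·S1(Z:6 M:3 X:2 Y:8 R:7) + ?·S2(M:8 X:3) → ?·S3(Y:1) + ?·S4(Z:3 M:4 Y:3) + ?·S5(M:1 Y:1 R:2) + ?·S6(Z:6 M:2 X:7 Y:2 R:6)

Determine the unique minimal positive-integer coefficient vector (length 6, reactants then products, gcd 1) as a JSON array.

Coefficients: [2, 1, 4, 2, 4, 1]

Z: 2·6+1·0 = 12 | 4·0+2·3+4·0+1·6 = 12
M: 2·3+1·8 = 14 | 4·0+2·4+4·1+1·2 = 14
X: 2·2+1·3 = 7 | 4·0+2·0+4·0+1·7 = 7
Y: 2·8+1·0 = 16 | 4·1+2·3+4·1+1·2 = 16
R: 2·7+1·0 = 14 | 4·0+2·0+4·2+1·6 = 14
gcd(2,1,4,2,4,1) = 1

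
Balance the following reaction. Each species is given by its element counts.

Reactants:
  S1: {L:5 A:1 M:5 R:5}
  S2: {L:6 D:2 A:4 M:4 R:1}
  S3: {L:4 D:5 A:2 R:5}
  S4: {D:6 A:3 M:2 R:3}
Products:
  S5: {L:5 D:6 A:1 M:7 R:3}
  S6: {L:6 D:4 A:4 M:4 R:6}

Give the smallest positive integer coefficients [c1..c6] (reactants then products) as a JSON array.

Coefficients: [3, 2, 2, 2, 1, 5]

L: 3·5+2·6+2·4+2·0 = 35 | 1·5+5·6 = 35
D: 3·0+2·2+2·5+2·6 = 26 | 1·6+5·4 = 26
A: 3·1+2·4+2·2+2·3 = 21 | 1·1+5·4 = 21
M: 3·5+2·4+2·0+2·2 = 27 | 1·7+5·4 = 27
R: 3·5+2·1+2·5+2·3 = 33 | 1·3+5·6 = 33
gcd(3,2,2,2,1,5) = 1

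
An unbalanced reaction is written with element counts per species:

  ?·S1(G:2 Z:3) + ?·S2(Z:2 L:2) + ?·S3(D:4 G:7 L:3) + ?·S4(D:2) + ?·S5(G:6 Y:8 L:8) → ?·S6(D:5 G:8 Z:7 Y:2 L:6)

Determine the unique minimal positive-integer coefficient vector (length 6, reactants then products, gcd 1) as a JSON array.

D: 6·0+5·0+2·4+6·2+1·0 = 20 | 4·5 = 20
G: 6·2+5·0+2·7+6·0+1·6 = 32 | 4·8 = 32
Z: 6·3+5·2+2·0+6·0+1·0 = 28 | 4·7 = 28
Y: 6·0+5·0+2·0+6·0+1·8 = 8 | 4·2 = 8
L: 6·0+5·2+2·3+6·0+1·8 = 24 | 4·6 = 24
gcd(6,5,2,6,1,4) = 1

Coefficients: [6, 5, 2, 6, 1, 4]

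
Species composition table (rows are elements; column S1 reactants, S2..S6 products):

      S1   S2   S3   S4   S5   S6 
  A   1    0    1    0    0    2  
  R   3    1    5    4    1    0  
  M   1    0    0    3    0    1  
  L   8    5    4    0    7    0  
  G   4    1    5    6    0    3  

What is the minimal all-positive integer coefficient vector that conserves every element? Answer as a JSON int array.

Coefficients: [5, 3, 1, 1, 3, 2]

A: 5·1 = 5 | 3·0+1·1+1·0+3·0+2·2 = 5
R: 5·3 = 15 | 3·1+1·5+1·4+3·1+2·0 = 15
M: 5·1 = 5 | 3·0+1·0+1·3+3·0+2·1 = 5
L: 5·8 = 40 | 3·5+1·4+1·0+3·7+2·0 = 40
G: 5·4 = 20 | 3·1+1·5+1·6+3·0+2·3 = 20
gcd(5,3,1,1,3,2) = 1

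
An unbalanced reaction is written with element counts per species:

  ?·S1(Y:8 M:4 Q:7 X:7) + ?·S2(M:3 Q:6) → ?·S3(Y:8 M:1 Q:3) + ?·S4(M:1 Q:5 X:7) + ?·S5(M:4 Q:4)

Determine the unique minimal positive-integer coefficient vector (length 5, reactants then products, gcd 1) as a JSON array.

Y: 4·8+4·0 = 32 | 4·8+4·0+5·0 = 32
M: 4·4+4·3 = 28 | 4·1+4·1+5·4 = 28
Q: 4·7+4·6 = 52 | 4·3+4·5+5·4 = 52
X: 4·7+4·0 = 28 | 4·0+4·7+5·0 = 28
gcd(4,4,4,4,5) = 1

Coefficients: [4, 4, 4, 4, 5]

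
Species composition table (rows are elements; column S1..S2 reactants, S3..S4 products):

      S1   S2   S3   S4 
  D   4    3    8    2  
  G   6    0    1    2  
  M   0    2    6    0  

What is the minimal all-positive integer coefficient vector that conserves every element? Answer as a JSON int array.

Coefficients: [2, 6, 2, 5]

D: 2·4+6·3 = 26 | 2·8+5·2 = 26
G: 2·6+6·0 = 12 | 2·1+5·2 = 12
M: 2·0+6·2 = 12 | 2·6+5·0 = 12
gcd(2,6,2,5) = 1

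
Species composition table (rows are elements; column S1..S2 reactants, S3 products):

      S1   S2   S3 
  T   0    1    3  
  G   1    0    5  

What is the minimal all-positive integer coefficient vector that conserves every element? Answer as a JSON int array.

T: 5·0+3·1 = 3 | 1·3 = 3
G: 5·1+3·0 = 5 | 1·5 = 5
gcd(5,3,1) = 1

Coefficients: [5, 3, 1]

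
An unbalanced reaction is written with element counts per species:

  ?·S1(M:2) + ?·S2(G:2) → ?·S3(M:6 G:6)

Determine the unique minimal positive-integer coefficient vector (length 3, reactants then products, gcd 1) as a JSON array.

Coefficients: [3, 3, 1]

M: 3·2+3·0 = 6 | 1·6 = 6
G: 3·0+3·2 = 6 | 1·6 = 6
gcd(3,3,1) = 1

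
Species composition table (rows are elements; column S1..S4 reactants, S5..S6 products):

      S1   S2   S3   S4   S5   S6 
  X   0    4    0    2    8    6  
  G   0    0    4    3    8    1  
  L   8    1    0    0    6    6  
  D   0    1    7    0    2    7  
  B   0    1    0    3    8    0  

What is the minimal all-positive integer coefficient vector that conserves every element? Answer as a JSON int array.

Coefficients: [3, 6, 2, 6, 3, 2]

X: 3·0+6·4+2·0+6·2 = 36 | 3·8+2·6 = 36
G: 3·0+6·0+2·4+6·3 = 26 | 3·8+2·1 = 26
L: 3·8+6·1+2·0+6·0 = 30 | 3·6+2·6 = 30
D: 3·0+6·1+2·7+6·0 = 20 | 3·2+2·7 = 20
B: 3·0+6·1+2·0+6·3 = 24 | 3·8+2·0 = 24
gcd(3,6,2,6,3,2) = 1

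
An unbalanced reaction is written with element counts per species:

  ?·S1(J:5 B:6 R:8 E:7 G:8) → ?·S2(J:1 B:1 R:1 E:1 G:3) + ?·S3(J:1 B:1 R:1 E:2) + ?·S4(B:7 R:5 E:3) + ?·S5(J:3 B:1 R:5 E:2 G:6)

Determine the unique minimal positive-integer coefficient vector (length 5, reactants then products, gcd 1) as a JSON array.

Coefficients: [3, 4, 5, 1, 2]

J: 3·5 = 15 | 4·1+5·1+1·0+2·3 = 15
B: 3·6 = 18 | 4·1+5·1+1·7+2·1 = 18
R: 3·8 = 24 | 4·1+5·1+1·5+2·5 = 24
E: 3·7 = 21 | 4·1+5·2+1·3+2·2 = 21
G: 3·8 = 24 | 4·3+5·0+1·0+2·6 = 24
gcd(3,4,5,1,2) = 1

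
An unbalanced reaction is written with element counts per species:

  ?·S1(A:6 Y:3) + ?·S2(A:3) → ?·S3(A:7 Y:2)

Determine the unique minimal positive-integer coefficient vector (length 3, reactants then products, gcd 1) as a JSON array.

A: 2·6+3·3 = 21 | 3·7 = 21
Y: 2·3+3·0 = 6 | 3·2 = 6
gcd(2,3,3) = 1

Coefficients: [2, 3, 3]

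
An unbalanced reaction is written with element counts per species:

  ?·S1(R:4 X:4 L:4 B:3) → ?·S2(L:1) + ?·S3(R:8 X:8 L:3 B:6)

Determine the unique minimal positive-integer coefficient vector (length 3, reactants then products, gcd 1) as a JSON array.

Coefficients: [2, 5, 1]

R: 2·4 = 8 | 5·0+1·8 = 8
X: 2·4 = 8 | 5·0+1·8 = 8
L: 2·4 = 8 | 5·1+1·3 = 8
B: 2·3 = 6 | 5·0+1·6 = 6
gcd(2,5,1) = 1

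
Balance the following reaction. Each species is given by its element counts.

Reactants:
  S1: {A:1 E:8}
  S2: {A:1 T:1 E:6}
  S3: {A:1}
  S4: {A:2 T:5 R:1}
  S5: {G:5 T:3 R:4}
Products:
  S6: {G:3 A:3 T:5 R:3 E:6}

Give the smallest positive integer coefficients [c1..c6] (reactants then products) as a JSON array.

G: 3·0+1·0+5·0+3·0+3·5 = 15 | 5·3 = 15
A: 3·1+1·1+5·1+3·2+3·0 = 15 | 5·3 = 15
T: 3·0+1·1+5·0+3·5+3·3 = 25 | 5·5 = 25
R: 3·0+1·0+5·0+3·1+3·4 = 15 | 5·3 = 15
E: 3·8+1·6+5·0+3·0+3·0 = 30 | 5·6 = 30
gcd(3,1,5,3,3,5) = 1

Coefficients: [3, 1, 5, 3, 3, 5]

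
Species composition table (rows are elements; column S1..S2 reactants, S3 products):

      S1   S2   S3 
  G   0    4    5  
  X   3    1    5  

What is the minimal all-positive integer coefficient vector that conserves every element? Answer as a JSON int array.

Coefficients: [5, 5, 4]

G: 5·0+5·4 = 20 | 4·5 = 20
X: 5·3+5·1 = 20 | 4·5 = 20
gcd(5,5,4) = 1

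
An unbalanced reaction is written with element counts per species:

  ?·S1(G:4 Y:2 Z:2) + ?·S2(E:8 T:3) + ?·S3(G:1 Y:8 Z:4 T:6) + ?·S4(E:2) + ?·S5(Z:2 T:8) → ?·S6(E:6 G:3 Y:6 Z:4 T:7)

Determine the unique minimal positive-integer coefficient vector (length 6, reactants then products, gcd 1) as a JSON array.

Coefficients: [3, 3, 3, 3, 1, 5]

E: 3·0+3·8+3·0+3·2+1·0 = 30 | 5·6 = 30
G: 3·4+3·0+3·1+3·0+1·0 = 15 | 5·3 = 15
Y: 3·2+3·0+3·8+3·0+1·0 = 30 | 5·6 = 30
Z: 3·2+3·0+3·4+3·0+1·2 = 20 | 5·4 = 20
T: 3·0+3·3+3·6+3·0+1·8 = 35 | 5·7 = 35
gcd(3,3,3,3,1,5) = 1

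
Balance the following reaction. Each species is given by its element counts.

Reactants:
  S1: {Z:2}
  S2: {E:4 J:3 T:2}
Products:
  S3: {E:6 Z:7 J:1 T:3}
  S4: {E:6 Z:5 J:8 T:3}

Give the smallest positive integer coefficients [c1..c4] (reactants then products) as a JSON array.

Coefficients: [6, 3, 1, 1]

E: 6·0+3·4 = 12 | 1·6+1·6 = 12
Z: 6·2+3·0 = 12 | 1·7+1·5 = 12
J: 6·0+3·3 = 9 | 1·1+1·8 = 9
T: 6·0+3·2 = 6 | 1·3+1·3 = 6
gcd(6,3,1,1) = 1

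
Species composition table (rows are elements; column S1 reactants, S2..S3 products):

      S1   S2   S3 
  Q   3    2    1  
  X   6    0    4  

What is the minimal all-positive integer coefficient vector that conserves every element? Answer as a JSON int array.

Coefficients: [4, 3, 6]

Q: 4·3 = 12 | 3·2+6·1 = 12
X: 4·6 = 24 | 3·0+6·4 = 24
gcd(4,3,6) = 1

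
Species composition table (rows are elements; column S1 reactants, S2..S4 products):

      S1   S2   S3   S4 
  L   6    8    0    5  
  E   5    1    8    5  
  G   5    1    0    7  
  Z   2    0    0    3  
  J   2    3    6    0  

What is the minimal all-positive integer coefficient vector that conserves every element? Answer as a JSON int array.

L: 6·6 = 36 | 2·8+1·0+4·5 = 36
E: 6·5 = 30 | 2·1+1·8+4·5 = 30
G: 6·5 = 30 | 2·1+1·0+4·7 = 30
Z: 6·2 = 12 | 2·0+1·0+4·3 = 12
J: 6·2 = 12 | 2·3+1·6+4·0 = 12
gcd(6,2,1,4) = 1

Coefficients: [6, 2, 1, 4]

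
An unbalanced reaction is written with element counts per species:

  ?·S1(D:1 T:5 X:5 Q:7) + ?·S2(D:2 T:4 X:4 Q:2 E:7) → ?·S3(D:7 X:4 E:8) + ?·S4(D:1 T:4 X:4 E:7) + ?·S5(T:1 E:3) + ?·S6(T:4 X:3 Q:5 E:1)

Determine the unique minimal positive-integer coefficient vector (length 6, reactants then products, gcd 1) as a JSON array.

Coefficients: [1, 4, 1, 2, 1, 3]

D: 1·1+4·2 = 9 | 1·7+2·1+1·0+3·0 = 9
T: 1·5+4·4 = 21 | 1·0+2·4+1·1+3·4 = 21
X: 1·5+4·4 = 21 | 1·4+2·4+1·0+3·3 = 21
Q: 1·7+4·2 = 15 | 1·0+2·0+1·0+3·5 = 15
E: 1·0+4·7 = 28 | 1·8+2·7+1·3+3·1 = 28
gcd(1,4,1,2,1,3) = 1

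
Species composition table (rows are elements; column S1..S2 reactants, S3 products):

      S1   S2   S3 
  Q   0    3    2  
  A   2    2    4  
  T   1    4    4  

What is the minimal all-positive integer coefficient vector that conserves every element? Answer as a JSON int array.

Q: 4·0+2·3 = 6 | 3·2 = 6
A: 4·2+2·2 = 12 | 3·4 = 12
T: 4·1+2·4 = 12 | 3·4 = 12
gcd(4,2,3) = 1

Coefficients: [4, 2, 3]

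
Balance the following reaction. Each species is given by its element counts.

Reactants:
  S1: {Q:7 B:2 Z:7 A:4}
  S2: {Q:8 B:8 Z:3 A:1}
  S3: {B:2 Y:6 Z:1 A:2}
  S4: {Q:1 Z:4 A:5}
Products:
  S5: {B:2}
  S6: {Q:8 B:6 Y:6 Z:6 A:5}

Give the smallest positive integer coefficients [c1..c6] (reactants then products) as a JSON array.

Coefficients: [1, 3, 4, 1, 5, 4]

Q: 1·7+3·8+4·0+1·1 = 32 | 5·0+4·8 = 32
B: 1·2+3·8+4·2+1·0 = 34 | 5·2+4·6 = 34
Y: 1·0+3·0+4·6+1·0 = 24 | 5·0+4·6 = 24
Z: 1·7+3·3+4·1+1·4 = 24 | 5·0+4·6 = 24
A: 1·4+3·1+4·2+1·5 = 20 | 5·0+4·5 = 20
gcd(1,3,4,1,5,4) = 1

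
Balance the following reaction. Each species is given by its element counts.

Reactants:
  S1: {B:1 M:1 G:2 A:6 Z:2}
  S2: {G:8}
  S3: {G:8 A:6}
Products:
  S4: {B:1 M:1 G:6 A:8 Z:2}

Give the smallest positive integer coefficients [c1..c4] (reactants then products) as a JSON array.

B: 6·1+1·0+2·0 = 6 | 6·1 = 6
M: 6·1+1·0+2·0 = 6 | 6·1 = 6
G: 6·2+1·8+2·8 = 36 | 6·6 = 36
A: 6·6+1·0+2·6 = 48 | 6·8 = 48
Z: 6·2+1·0+2·0 = 12 | 6·2 = 12
gcd(6,1,2,6) = 1

Coefficients: [6, 1, 2, 6]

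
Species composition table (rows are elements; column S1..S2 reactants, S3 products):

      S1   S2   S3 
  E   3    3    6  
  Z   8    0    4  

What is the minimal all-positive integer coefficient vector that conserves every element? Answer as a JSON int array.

E: 1·3+3·3 = 12 | 2·6 = 12
Z: 1·8+3·0 = 8 | 2·4 = 8
gcd(1,3,2) = 1

Coefficients: [1, 3, 2]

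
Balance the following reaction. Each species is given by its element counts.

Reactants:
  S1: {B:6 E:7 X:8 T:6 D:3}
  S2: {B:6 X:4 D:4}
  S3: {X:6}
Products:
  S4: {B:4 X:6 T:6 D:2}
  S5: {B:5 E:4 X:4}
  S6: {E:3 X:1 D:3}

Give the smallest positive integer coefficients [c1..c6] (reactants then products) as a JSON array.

Coefficients: [6, 3, 1, 6, 6, 6]

B: 6·6+3·6+1·0 = 54 | 6·4+6·5+6·0 = 54
E: 6·7+3·0+1·0 = 42 | 6·0+6·4+6·3 = 42
X: 6·8+3·4+1·6 = 66 | 6·6+6·4+6·1 = 66
T: 6·6+3·0+1·0 = 36 | 6·6+6·0+6·0 = 36
D: 6·3+3·4+1·0 = 30 | 6·2+6·0+6·3 = 30
gcd(6,3,1,6,6,6) = 1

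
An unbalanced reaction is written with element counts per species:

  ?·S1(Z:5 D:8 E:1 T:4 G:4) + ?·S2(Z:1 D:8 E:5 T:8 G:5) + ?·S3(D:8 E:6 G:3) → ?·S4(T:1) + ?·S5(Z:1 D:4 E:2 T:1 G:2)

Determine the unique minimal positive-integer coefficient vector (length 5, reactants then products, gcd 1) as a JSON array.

Coefficients: [1, 1, 1, 6, 6]

Z: 1·5+1·1+1·0 = 6 | 6·0+6·1 = 6
D: 1·8+1·8+1·8 = 24 | 6·0+6·4 = 24
E: 1·1+1·5+1·6 = 12 | 6·0+6·2 = 12
T: 1·4+1·8+1·0 = 12 | 6·1+6·1 = 12
G: 1·4+1·5+1·3 = 12 | 6·0+6·2 = 12
gcd(1,1,1,6,6) = 1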